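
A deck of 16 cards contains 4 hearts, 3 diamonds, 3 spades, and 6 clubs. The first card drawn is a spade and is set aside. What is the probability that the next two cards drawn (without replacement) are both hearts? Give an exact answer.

After the first draw, 4 of the remaining 15 cards are hearts.
P = 4/15 × 3/14 = 12/210 = 2/35.

2/35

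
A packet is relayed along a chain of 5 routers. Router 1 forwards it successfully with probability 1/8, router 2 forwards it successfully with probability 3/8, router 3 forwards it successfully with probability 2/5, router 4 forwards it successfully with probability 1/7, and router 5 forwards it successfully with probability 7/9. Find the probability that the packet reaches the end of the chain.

1/480

Multiplying along the chain,
P = 1/8 × 3/8 × 2/5 × 1/7 × 7/9 = 42/20160 = 1/480.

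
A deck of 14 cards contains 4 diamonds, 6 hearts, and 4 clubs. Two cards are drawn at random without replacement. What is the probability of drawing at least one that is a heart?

9/13

P(no hearts) = 8/14 × 7/13 = 56/182 = 4/13.
P(at least one) = 1 − 4/13 = 9/13.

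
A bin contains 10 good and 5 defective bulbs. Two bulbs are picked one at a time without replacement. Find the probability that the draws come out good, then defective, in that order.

Each draw changes the counts, so multiply the conditional probabilities along the sequence:
P = 10/15 × 5/14 = 50/210 = 5/21.

5/21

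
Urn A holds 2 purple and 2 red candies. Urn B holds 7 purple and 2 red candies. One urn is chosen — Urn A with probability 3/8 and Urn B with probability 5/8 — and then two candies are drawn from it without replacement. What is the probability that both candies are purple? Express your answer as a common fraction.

From Urn A: P(both purple) = (2/4)(1/3) = 1/6.
From Urn B: P(both purple) = (7/9)(6/8) = 7/12.
Total probability = (3/8)(1/6) + (5/8)(7/12) = 41/96.

41/96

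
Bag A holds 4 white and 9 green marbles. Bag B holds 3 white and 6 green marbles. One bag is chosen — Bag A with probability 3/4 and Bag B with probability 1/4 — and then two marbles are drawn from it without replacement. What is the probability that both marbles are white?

From Bag A: P(both white) = (4/13)(3/12) = 1/13.
From Bag B: P(both white) = (3/9)(2/8) = 1/12.
Total probability = (3/4)(1/13) + (1/4)(1/12) = 49/624.

49/624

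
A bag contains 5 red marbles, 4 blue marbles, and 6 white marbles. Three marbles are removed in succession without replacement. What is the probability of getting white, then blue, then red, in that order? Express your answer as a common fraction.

Multiply the probability of each draw given the previous ones:
P = 6/15 × 4/14 × 5/13 = 120/2730 = 4/91.

4/91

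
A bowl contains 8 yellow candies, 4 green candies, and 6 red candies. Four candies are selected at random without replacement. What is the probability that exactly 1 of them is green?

One ordering (green drawn first) has probability 4/18 × 14/17 × 13/16 × 12/15 = 8736/73440 = 91/765.
There are C(4,1) = 4 such orderings, each equally likely, so P = 4 × 91/765 = 364/765.

364/765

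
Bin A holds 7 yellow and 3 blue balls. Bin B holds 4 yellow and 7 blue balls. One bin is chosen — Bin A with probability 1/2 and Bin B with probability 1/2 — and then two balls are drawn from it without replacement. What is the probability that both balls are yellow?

19/66

From Bin A: P(both yellow) = (7/10)(6/9) = 7/15.
From Bin B: P(both yellow) = (4/11)(3/10) = 6/55.
Total probability = (1/2)(7/15) + (1/2)(6/55) = 19/66.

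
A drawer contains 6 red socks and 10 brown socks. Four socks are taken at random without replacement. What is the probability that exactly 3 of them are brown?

36/91

One ordering (brown drawn first) has probability 10/16 × 9/15 × 8/14 × 6/13 = 4320/43680 = 9/91.
There are C(4,3) = 4 such orderings, each equally likely, so P = 4 × 9/91 = 36/91.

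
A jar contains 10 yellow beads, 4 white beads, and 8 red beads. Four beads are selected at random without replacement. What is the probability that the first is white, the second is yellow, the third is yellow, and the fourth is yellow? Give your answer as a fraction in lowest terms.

24/1463

Chain rule:
P = 4/22 × 10/21 × 9/20 × 8/19 = 2880/175560 = 24/1463.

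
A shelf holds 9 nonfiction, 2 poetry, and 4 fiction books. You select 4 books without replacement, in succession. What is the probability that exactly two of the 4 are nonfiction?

One ordering (nonfiction drawn first) has probability 9/15 × 8/14 × 6/13 × 5/12 = 2160/32760 = 6/91.
There are C(4,2) = 6 such orderings, each equally likely, so P = 6 × 6/91 = 36/91.

36/91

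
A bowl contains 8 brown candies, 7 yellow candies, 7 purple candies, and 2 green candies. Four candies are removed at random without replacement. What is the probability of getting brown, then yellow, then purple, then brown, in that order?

Multiply the probability of each draw given the previous ones:
P = 8/24 × 7/23 × 7/22 × 7/21 = 2744/255024 = 49/4554.

49/4554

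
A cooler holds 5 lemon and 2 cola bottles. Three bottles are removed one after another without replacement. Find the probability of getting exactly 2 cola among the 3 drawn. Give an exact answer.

1/7

One ordering (cola drawn first) has probability 2/7 × 1/6 × 5/5 = 10/210 = 1/21.
There are C(3,2) = 3 such orderings, each equally likely, so P = 3 × 1/21 = 1/7.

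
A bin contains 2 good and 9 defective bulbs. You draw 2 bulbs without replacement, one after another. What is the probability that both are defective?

36/55

P(every draw is defective) = 9/11 × 8/10 = 72/110 = 36/55.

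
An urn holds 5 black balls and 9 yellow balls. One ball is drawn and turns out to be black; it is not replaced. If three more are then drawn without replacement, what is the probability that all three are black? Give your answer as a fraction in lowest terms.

With the first ball removed, 4 black remain out of 13.
P = 4/13 × 3/12 × 2/11 = 24/1716 = 2/143.

2/143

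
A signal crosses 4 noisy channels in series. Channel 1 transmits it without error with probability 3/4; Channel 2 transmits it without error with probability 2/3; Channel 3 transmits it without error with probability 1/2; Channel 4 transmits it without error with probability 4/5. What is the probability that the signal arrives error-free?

1/5

Multiplying along the chain,
P = 3/4 × 2/3 × 1/2 × 4/5 = 24/120 = 1/5.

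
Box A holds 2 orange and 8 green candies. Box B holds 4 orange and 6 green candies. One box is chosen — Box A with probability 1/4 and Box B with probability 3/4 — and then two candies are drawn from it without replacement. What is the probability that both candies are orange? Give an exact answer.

19/180

From Box A: P(both orange) = (2/10)(1/9) = 1/45.
From Box B: P(both orange) = (4/10)(3/9) = 2/15.
Total probability = (1/4)(1/45) + (3/4)(2/15) = 19/180.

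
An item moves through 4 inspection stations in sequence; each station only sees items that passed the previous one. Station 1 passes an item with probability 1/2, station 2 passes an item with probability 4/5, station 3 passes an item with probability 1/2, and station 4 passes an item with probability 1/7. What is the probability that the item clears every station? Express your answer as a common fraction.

Multiplying along the chain,
P = 1/2 × 4/5 × 1/2 × 1/7 = 4/140 = 1/35.

1/35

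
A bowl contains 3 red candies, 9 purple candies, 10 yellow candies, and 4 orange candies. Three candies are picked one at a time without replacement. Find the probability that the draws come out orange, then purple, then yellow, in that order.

3/130

Chain rule:
P = 4/26 × 9/25 × 10/24 = 360/15600 = 3/130.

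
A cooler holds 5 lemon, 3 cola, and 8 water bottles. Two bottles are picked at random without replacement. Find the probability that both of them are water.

7/30

P(all water) = 8/16 × 7/15 = 56/240 = 7/30.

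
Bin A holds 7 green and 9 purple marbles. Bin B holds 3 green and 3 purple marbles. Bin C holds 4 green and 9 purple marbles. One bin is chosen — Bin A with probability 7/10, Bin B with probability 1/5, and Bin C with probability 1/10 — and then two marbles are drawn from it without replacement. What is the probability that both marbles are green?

177/1040

From Bin A: P(both green) = (7/16)(6/15) = 7/40.
From Bin B: P(both green) = (3/6)(2/5) = 1/5.
From Bin C: P(both green) = (4/13)(3/12) = 1/13.
Total probability = (7/10)(7/40) + (1/5)(1/5) + (1/10)(1/13) = 177/1040.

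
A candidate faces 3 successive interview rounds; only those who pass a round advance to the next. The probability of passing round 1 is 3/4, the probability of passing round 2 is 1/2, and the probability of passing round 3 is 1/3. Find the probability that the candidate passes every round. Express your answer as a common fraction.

1/8

Each stage is reached only if all earlier stages succeed, so
P = 3/4 × 1/2 × 1/3 = 3/24 = 1/8.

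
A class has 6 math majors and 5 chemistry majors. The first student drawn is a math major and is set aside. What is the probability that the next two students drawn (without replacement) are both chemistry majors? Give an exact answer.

2/9

After the first draw, 5 of the remaining 10 students are chemistry majors.
P = 5/10 × 4/9 = 20/90 = 2/9.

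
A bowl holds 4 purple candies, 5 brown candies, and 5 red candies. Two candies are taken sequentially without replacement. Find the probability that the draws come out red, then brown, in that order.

25/182

Chain rule:
P = 5/14 × 5/13 = 25/182.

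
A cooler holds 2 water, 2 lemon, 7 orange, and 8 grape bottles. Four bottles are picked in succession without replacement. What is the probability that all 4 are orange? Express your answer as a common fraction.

35/3876

P(all orange) = 7/19 × 6/18 × 5/17 × 4/16 = 840/93024 = 35/3876.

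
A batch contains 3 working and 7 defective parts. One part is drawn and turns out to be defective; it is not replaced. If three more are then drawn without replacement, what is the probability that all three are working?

1/84

After the first draw, 3 of the remaining 9 parts are working.
P = 3/9 × 2/8 × 1/7 = 6/504 = 1/84.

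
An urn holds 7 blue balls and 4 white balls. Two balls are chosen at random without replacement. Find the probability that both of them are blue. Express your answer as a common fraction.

21/55

P = 7/11 × 6/10 = 42/110 = 21/55.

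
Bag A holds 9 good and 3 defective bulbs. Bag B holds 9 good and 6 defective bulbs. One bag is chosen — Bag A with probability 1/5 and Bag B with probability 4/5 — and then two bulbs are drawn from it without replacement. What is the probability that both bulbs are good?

738/1925

From Bag A: P(both good) = (9/12)(8/11) = 6/11.
From Bag B: P(both good) = (9/15)(8/14) = 12/35.
Total probability = (1/5)(6/11) + (4/5)(12/35) = 738/1925.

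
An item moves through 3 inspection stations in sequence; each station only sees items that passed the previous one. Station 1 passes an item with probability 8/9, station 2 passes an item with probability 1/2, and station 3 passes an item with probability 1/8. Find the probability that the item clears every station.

1/18

Multiplying along the chain,
P = 8/9 × 1/2 × 1/8 = 8/144 = 1/18.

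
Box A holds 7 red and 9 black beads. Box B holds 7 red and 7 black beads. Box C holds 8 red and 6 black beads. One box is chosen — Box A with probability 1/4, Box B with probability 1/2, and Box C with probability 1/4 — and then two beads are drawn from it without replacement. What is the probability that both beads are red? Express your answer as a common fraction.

491/2080

From Box A: P(both red) = (7/16)(6/15) = 7/40.
From Box B: P(both red) = (7/14)(6/13) = 3/13.
From Box C: P(both red) = (8/14)(7/13) = 4/13.
Total probability = (1/4)(7/40) + (1/2)(3/13) + (1/4)(4/13) = 491/2080.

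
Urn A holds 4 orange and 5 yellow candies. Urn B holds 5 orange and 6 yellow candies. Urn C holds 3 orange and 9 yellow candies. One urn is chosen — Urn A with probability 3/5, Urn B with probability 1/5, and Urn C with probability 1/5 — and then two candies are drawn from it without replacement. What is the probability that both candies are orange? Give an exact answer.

8/55

From Urn A: P(both orange) = (4/9)(3/8) = 1/6.
From Urn B: P(both orange) = (5/11)(4/10) = 2/11.
From Urn C: P(both orange) = (3/12)(2/11) = 1/22.
Total probability = (3/5)(1/6) + (1/5)(2/11) + (1/5)(1/22) = 8/55.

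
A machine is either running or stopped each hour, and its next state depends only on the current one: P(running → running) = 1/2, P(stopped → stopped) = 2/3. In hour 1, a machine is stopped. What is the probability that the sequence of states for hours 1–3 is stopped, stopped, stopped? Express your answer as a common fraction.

4/9

Hour 1 is given. For each transition, use the conditional probability from the current state:
P(stopped | stopped) = 2/3; P(stopped | stopped) = 2/3.
P = 2/3 × 2/3 = 4/9.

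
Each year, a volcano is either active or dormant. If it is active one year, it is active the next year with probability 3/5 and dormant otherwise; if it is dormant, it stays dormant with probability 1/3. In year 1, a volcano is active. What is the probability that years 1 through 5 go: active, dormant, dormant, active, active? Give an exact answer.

Year 1 is given. For each transition, use the conditional probability from the current state:
P(dormant | active) = 2/5; P(dormant | dormant) = 1/3; P(active | dormant) = 2/3; P(active | active) = 3/5.
P = 2/5 × 1/3 × 2/3 × 3/5 = 12/225 = 4/75.

4/75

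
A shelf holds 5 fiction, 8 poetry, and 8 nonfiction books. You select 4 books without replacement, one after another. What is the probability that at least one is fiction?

119/171

P(no fiction) = 16/21 × 15/20 × 14/19 × 13/18 = 43680/143640 = 52/171.
P(at least one) = 1 − 52/171 = 119/171.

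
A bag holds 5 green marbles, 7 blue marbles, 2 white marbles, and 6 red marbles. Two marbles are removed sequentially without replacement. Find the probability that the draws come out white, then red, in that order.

Each draw changes the counts, so multiply the conditional probabilities along the sequence:
P = 2/20 × 6/19 = 12/380 = 3/95.

3/95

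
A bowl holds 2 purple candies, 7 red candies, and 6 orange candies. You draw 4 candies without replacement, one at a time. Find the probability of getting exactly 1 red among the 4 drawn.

One ordering (red drawn first) has probability 7/15 × 8/14 × 7/13 × 6/12 = 2352/32760 = 14/195.
There are C(4,1) = 4 such orderings, each equally likely, so P = 4 × 14/195 = 56/195.

56/195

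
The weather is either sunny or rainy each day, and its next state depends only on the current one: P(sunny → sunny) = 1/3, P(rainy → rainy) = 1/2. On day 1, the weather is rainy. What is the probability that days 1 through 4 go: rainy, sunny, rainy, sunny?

Day 1 is given. For each transition, use the conditional probability from the current state:
P(sunny | rainy) = 1/2; P(rainy | sunny) = 2/3; P(sunny | rainy) = 1/2.
P = 1/2 × 2/3 × 1/2 = 2/12 = 1/6.

1/6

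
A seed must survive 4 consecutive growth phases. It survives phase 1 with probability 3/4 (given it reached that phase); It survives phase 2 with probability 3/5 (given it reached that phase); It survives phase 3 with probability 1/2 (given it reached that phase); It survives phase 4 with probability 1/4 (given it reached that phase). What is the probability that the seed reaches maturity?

Each stage is reached only if all earlier stages succeed, so
P = 3/4 × 3/5 × 1/2 × 1/4 = 9/160.

9/160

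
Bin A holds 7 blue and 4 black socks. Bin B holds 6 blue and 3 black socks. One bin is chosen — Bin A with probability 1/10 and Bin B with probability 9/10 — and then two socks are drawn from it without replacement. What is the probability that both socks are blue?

909/2200

From Bin A: P(both blue) = (7/11)(6/10) = 21/55.
From Bin B: P(both blue) = (6/9)(5/8) = 5/12.
Total probability = (1/10)(21/55) + (9/10)(5/12) = 909/2200.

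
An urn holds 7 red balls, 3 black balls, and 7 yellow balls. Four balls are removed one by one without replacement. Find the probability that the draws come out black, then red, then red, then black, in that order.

Multiply the probability of each draw given the previous ones:
P = 3/17 × 7/16 × 6/15 × 2/14 = 252/57120 = 3/680.

3/680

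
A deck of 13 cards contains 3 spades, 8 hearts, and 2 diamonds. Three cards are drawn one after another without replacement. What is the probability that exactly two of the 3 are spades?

One ordering (spades drawn first) has probability 3/13 × 2/12 × 10/11 = 60/1716 = 5/143.
There are C(3,2) = 3 such orderings, each equally likely, so P = 3 × 5/143 = 15/143.

15/143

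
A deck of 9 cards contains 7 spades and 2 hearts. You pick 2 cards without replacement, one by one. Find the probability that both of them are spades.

7/12

P(every draw is a spade) = 7/9 × 6/8 = 42/72 = 7/12.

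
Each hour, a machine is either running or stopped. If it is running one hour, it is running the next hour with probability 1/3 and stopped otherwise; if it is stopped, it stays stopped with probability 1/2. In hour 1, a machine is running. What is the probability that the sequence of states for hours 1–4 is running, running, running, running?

Hour 1 is given. For each transition, use the conditional probability from the current state:
P(running | running) = 1/3; P(running | running) = 1/3; P(running | running) = 1/3.
P = 1/3 × 1/3 × 1/3 = 1/27.

1/27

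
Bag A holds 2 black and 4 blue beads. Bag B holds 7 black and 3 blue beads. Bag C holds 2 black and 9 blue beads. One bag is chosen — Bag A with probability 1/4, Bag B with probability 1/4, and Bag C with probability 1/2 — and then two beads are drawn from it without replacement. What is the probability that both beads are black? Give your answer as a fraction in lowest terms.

47/330

From Bag A: P(both black) = (2/6)(1/5) = 1/15.
From Bag B: P(both black) = (7/10)(6/9) = 7/15.
From Bag C: P(both black) = (2/11)(1/10) = 1/55.
Total probability = (1/4)(1/15) + (1/4)(7/15) + (1/2)(1/55) = 47/330.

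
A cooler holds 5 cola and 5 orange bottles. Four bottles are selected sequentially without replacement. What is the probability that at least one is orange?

41/42

P(no orange) = 5/10 × 4/9 × 3/8 × 2/7 = 120/5040 = 1/42.
P(at least one) = 1 − 1/42 = 41/42.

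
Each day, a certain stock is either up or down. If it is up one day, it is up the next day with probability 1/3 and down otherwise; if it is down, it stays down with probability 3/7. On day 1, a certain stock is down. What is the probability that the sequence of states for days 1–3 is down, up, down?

8/21

Day 1 is given. For each transition, use the conditional probability from the current state:
P(up | down) = 4/7; P(down | up) = 2/3.
P = 4/7 × 2/3 = 8/21.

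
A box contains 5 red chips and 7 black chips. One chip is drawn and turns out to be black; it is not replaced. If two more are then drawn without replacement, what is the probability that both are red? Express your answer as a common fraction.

After the first draw, 5 of the remaining 11 chips are red.
P = 5/11 × 4/10 = 20/110 = 2/11.

2/11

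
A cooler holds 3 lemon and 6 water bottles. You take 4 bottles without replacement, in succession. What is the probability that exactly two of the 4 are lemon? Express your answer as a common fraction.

5/14

One ordering (lemon drawn first) has probability 3/9 × 2/8 × 6/7 × 5/6 = 180/3024 = 5/84.
There are C(4,2) = 6 such orderings, each equally likely, so P = 6 × 5/84 = 5/14.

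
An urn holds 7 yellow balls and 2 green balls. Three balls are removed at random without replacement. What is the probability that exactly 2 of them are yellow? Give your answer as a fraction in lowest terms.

One ordering (yellow drawn first) has probability 7/9 × 6/8 × 2/7 = 84/504 = 1/6.
There are C(3,2) = 3 such orderings, each equally likely, so P = 3 × 1/6 = 1/2.

1/2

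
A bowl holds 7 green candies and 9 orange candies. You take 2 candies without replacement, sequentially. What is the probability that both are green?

7/40

P(every draw is green) = 7/16 × 6/15 = 42/240 = 7/40.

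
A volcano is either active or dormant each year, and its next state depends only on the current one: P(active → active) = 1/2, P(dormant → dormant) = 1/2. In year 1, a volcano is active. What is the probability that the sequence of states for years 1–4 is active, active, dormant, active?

1/8

Year 1 is given. For each transition, use the conditional probability from the current state:
P(active | active) = 1/2; P(dormant | active) = 1/2; P(active | dormant) = 1/2.
P = 1/2 × 1/2 × 1/2 = 1/8.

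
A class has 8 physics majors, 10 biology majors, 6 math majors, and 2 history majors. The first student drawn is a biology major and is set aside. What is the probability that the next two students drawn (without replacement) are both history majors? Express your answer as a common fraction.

1/300

After the first draw, 2 of the remaining 25 students are history majors.
P = 2/25 × 1/24 = 2/600 = 1/300.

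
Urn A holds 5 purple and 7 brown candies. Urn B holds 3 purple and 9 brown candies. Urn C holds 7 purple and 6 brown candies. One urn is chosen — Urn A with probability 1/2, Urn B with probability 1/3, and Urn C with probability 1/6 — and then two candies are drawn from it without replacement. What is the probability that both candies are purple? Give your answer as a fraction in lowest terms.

233/1716

From Urn A: P(both purple) = (5/12)(4/11) = 5/33.
From Urn B: P(both purple) = (3/12)(2/11) = 1/22.
From Urn C: P(both purple) = (7/13)(6/12) = 7/26.
Total probability = (1/2)(5/33) + (1/3)(1/22) + (1/6)(7/26) = 233/1716.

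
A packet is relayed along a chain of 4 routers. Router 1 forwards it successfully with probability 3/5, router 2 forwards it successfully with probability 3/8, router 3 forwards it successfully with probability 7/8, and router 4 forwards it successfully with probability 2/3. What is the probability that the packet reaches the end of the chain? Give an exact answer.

21/160

The events are sequential, so multiply the conditional probabilities:
P = 3/5 × 3/8 × 7/8 × 2/3 = 126/960 = 21/160.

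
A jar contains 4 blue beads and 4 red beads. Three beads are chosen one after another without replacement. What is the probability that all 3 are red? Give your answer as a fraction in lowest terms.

P(every draw is red) = 4/8 × 3/7 × 2/6 = 24/336 = 1/14.

1/14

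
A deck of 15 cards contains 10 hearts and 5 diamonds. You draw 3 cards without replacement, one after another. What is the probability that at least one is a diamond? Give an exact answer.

67/91

P(no diamonds) = 10/15 × 9/14 × 8/13 = 720/2730 = 24/91.
P(at least one) = 1 − 24/91 = 67/91.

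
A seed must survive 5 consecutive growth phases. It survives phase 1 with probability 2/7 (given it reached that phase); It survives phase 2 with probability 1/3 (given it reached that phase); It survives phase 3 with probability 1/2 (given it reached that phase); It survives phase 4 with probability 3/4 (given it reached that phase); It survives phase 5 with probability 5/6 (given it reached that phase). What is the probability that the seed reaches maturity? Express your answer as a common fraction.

Multiplying along the chain,
P = 2/7 × 1/3 × 1/2 × 3/4 × 5/6 = 30/1008 = 5/168.

5/168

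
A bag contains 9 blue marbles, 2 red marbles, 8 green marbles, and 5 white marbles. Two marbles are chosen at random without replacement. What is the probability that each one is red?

1/276

P(every draw is red) = 2/24 × 1/23 = 2/552 = 1/276.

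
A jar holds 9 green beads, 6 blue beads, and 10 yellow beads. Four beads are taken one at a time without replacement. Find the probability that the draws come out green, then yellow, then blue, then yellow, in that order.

Multiply the probability of each draw given the previous ones:
P = 9/25 × 10/24 × 6/23 × 9/22 = 4860/303600 = 81/5060.

81/5060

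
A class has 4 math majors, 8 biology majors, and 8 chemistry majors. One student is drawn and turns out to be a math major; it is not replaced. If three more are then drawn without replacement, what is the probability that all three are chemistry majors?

After the first draw, 8 of the remaining 19 students are chemistry majors.
P = 8/19 × 7/18 × 6/17 = 336/5814 = 56/969.

56/969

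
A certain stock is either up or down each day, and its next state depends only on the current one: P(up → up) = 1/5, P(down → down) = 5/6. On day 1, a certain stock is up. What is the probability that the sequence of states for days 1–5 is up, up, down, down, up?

Day 1 is given. For each transition, use the conditional probability from the current state:
P(up | up) = 1/5; P(down | up) = 4/5; P(down | down) = 5/6; P(up | down) = 1/6.
P = 1/5 × 4/5 × 5/6 × 1/6 = 20/900 = 1/45.

1/45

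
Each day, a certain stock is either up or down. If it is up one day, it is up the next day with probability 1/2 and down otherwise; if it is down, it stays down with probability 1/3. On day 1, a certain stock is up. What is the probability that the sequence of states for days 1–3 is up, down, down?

Day 1 is given. For each transition, use the conditional probability from the current state:
P(down | up) = 1/2; P(down | down) = 1/3.
P = 1/2 × 1/3 = 1/6.

1/6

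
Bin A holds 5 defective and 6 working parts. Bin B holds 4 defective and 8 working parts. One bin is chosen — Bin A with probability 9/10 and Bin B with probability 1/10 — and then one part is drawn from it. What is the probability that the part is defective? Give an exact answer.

73/165

From Bin A: P(defective) = 5/11.
From Bin B: P(defective) = 4/12.
Total probability = (9/10)(5/11) + (1/10)(4/12) = 73/165.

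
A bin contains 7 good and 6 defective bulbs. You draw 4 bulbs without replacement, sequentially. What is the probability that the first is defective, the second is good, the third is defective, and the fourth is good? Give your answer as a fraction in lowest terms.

21/286

Each draw changes the counts, so multiply the conditional probabilities along the sequence:
P = 6/13 × 7/12 × 5/11 × 6/10 = 1260/17160 = 21/286.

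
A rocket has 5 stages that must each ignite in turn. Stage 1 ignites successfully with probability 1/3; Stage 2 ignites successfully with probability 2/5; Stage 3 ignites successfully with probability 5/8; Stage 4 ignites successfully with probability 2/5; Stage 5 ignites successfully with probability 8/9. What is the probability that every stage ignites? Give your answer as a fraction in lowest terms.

4/135

The events are sequential, so multiply the conditional probabilities:
P = 1/3 × 2/5 × 5/8 × 2/5 × 8/9 = 160/5400 = 4/135.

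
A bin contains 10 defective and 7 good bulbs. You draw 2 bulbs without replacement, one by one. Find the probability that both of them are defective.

P = 10/17 × 9/16 = 90/272 = 45/136.

45/136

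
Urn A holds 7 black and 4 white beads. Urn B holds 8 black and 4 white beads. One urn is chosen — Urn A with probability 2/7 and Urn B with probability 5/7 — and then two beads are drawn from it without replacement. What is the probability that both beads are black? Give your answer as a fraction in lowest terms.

From Urn A: P(both black) = (7/11)(6/10) = 21/55.
From Urn B: P(both black) = (8/12)(7/11) = 14/33.
Total probability = (2/7)(21/55) + (5/7)(14/33) = 68/165.

68/165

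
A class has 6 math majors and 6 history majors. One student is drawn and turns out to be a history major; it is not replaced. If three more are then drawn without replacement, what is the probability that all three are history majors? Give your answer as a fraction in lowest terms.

2/33

After the first draw, 5 of the remaining 11 students are history majors.
P = 5/11 × 4/10 × 3/9 = 60/990 = 2/33.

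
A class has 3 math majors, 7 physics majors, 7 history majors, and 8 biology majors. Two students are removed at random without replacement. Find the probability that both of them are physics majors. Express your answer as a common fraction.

P = 7/25 × 6/24 = 42/600 = 7/100.

7/100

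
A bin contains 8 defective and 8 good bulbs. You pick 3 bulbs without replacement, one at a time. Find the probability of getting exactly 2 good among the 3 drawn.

2/5

One ordering (good drawn first) has probability 8/16 × 7/15 × 8/14 = 448/3360 = 2/15.
There are C(3,2) = 3 such orderings, each equally likely, so P = 3 × 2/15 = 2/5.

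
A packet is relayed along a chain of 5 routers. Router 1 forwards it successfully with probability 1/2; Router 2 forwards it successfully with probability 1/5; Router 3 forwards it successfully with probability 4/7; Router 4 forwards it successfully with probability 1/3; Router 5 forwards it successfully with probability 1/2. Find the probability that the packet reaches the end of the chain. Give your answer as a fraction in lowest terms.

1/105

Multiplying along the chain,
P = 1/2 × 1/5 × 4/7 × 1/3 × 1/2 = 4/420 = 1/105.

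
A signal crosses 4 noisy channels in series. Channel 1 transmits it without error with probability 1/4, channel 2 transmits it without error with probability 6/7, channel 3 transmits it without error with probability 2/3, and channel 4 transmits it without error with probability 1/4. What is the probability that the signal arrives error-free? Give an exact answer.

Multiplying along the chain,
P = 1/4 × 6/7 × 2/3 × 1/4 = 12/336 = 1/28.

1/28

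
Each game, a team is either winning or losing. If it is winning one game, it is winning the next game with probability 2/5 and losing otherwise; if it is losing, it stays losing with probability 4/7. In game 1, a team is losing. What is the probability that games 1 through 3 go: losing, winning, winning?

6/35

Game 1 is given. For each transition, use the conditional probability from the current state:
P(winning | losing) = 3/7; P(winning | winning) = 2/5.
P = 3/7 × 2/5 = 6/35.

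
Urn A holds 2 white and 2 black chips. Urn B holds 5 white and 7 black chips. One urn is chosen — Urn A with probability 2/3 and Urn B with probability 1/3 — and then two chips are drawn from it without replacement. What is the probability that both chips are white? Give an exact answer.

16/99

From Urn A: P(both white) = (2/4)(1/3) = 1/6.
From Urn B: P(both white) = (5/12)(4/11) = 5/33.
Total probability = (2/3)(1/6) + (1/3)(5/33) = 16/99.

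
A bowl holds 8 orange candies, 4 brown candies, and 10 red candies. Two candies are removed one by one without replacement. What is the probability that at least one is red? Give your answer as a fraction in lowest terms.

P(no red) = 12/22 × 11/21 = 132/462 = 2/7.
P(at least one) = 1 − 2/7 = 5/7.

5/7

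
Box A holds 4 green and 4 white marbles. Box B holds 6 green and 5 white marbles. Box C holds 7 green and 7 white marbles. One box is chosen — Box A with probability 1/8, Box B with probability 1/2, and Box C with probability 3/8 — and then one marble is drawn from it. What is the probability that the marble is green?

From Box A: P(green) = 4/8.
From Box B: P(green) = 6/11.
From Box C: P(green) = 7/14.
Total probability = (1/8)(4/8) + (1/2)(6/11) + (3/8)(7/14) = 23/44.

23/44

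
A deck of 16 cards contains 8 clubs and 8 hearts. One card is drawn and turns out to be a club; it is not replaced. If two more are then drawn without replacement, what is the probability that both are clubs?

With the first card removed, 7 clubs remain out of 15.
P = 7/15 × 6/14 = 42/210 = 1/5.

1/5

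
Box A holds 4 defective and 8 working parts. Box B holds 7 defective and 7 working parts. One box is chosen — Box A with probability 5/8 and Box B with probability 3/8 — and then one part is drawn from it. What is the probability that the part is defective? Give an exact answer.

From Box A: P(defective) = 4/12.
From Box B: P(defective) = 7/14.
Total probability = (5/8)(4/12) + (3/8)(7/14) = 19/48.

19/48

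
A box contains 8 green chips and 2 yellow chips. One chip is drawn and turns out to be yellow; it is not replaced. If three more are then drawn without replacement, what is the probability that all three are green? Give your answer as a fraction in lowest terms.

2/3

With the first chip removed, 8 green remain out of 9.
P = 8/9 × 7/8 × 6/7 = 336/504 = 2/3.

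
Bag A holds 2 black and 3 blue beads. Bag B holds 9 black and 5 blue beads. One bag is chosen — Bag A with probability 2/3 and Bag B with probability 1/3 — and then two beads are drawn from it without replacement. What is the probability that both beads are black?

271/1365

From Bag A: P(both black) = (2/5)(1/4) = 1/10.
From Bag B: P(both black) = (9/14)(8/13) = 36/91.
Total probability = (2/3)(1/10) + (1/3)(36/91) = 271/1365.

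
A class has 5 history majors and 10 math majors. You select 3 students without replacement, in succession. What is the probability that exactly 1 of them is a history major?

One ordering (a history major drawn first) has probability 5/15 × 10/14 × 9/13 = 450/2730 = 15/91.
There are C(3,1) = 3 such orderings, each equally likely, so P = 3 × 15/91 = 45/91.

45/91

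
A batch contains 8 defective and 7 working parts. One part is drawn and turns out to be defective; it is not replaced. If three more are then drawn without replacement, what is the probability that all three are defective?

After the first draw, 7 of the remaining 14 parts are defective.
P = 7/14 × 6/13 × 5/12 = 210/2184 = 5/52.

5/52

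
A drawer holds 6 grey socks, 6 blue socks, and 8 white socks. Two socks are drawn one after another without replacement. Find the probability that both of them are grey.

3/38

P(every draw is grey) = 6/20 × 5/19 = 30/380 = 3/38.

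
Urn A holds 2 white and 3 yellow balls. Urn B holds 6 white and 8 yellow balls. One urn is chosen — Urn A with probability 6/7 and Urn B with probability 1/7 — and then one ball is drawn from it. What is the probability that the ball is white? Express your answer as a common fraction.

From Urn A: P(white) = 2/5.
From Urn B: P(white) = 6/14.
Total probability = (6/7)(2/5) + (1/7)(6/14) = 99/245.

99/245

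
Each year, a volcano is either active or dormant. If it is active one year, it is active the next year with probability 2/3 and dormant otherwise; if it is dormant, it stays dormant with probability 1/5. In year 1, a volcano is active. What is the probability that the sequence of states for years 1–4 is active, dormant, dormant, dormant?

Year 1 is given. For each transition, use the conditional probability from the current state:
P(dormant | active) = 1/3; P(dormant | dormant) = 1/5; P(dormant | dormant) = 1/5.
P = 1/3 × 1/5 × 1/5 = 1/75.

1/75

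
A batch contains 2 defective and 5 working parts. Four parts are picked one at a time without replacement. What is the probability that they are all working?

1/7

P(every draw is working) = 5/7 × 4/6 × 3/5 × 2/4 = 120/840 = 1/7.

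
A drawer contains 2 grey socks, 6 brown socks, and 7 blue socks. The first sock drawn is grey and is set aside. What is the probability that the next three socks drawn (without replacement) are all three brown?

5/91

With the first sock removed, 6 brown remain out of 14.
P = 6/14 × 5/13 × 4/12 = 120/2184 = 5/91.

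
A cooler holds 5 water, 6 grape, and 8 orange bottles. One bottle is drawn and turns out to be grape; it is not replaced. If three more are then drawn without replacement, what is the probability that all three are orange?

7/102

After the first draw, 8 of the remaining 18 bottles are orange.
P = 8/18 × 7/17 × 6/16 = 336/4896 = 7/102.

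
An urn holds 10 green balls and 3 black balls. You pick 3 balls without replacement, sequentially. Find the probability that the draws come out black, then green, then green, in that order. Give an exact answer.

Multiply the probability of each draw given the previous ones:
P = 3/13 × 10/12 × 9/11 = 270/1716 = 45/286.

45/286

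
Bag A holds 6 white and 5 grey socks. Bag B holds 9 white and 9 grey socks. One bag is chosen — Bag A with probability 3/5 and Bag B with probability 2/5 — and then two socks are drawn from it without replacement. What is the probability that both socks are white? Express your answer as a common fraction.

From Bag A: P(both white) = (6/11)(5/10) = 3/11.
From Bag B: P(both white) = (9/18)(8/17) = 4/17.
Total probability = (3/5)(3/11) + (2/5)(4/17) = 241/935.

241/935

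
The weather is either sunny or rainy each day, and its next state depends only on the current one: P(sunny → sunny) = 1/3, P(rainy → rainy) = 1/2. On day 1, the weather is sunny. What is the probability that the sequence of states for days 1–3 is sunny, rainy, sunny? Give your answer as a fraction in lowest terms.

1/3

Day 1 is given. For each transition, use the conditional probability from the current state:
P(rainy | sunny) = 2/3; P(sunny | rainy) = 1/2.
P = 2/3 × 1/2 = 2/6 = 1/3.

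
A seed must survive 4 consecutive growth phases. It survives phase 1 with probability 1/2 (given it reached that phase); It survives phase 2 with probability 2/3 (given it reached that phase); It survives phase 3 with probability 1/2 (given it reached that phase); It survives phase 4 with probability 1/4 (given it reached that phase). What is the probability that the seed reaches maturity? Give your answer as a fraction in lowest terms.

Each stage is reached only if all earlier stages succeed, so
P = 1/2 × 2/3 × 1/2 × 1/4 = 2/48 = 1/24.

1/24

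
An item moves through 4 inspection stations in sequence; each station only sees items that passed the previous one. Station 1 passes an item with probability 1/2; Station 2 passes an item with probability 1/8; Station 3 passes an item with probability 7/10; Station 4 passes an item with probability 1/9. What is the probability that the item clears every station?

Multiplying along the chain,
P = 1/2 × 1/8 × 7/10 × 1/9 = 7/1440.

7/1440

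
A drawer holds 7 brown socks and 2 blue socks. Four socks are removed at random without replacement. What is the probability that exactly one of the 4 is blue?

5/9

One ordering (blue drawn first) has probability 2/9 × 7/8 × 6/7 × 5/6 = 420/3024 = 5/36.
There are C(4,1) = 4 such orderings, each equally likely, so P = 4 × 5/36 = 5/9.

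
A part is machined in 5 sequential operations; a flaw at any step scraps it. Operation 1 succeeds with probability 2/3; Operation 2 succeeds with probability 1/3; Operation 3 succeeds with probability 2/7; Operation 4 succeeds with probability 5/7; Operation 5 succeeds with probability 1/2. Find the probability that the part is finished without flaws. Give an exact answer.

Multiplying along the chain,
P = 2/3 × 1/3 × 2/7 × 5/7 × 1/2 = 20/882 = 10/441.

10/441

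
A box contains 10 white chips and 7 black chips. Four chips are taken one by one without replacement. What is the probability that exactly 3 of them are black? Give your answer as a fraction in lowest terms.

5/34

One ordering (black drawn first) has probability 7/17 × 6/16 × 5/15 × 10/14 = 2100/57120 = 5/136.
There are C(4,3) = 4 such orderings, each equally likely, so P = 4 × 5/136 = 5/34.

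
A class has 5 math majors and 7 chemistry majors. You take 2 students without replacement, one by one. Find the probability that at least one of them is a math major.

P(no math majors) = 7/12 × 6/11 = 42/132 = 7/22.
P(at least one) = 1 − 7/22 = 15/22.

15/22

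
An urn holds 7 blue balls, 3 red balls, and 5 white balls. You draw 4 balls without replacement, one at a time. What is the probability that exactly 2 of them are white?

One ordering (white drawn first) has probability 5/15 × 4/14 × 10/13 × 9/12 = 1800/32760 = 5/91.
There are C(4,2) = 6 such orderings, each equally likely, so P = 6 × 5/91 = 30/91.

30/91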